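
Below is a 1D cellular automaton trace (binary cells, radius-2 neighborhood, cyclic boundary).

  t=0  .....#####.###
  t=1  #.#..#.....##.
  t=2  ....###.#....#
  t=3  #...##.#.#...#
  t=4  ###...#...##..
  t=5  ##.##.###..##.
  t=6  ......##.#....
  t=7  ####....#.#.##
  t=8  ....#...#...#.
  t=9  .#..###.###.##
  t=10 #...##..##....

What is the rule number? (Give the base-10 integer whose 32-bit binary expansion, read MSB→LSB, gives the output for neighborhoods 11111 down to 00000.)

126243249

  ##### -> .   bit 31 = 0  t=0,i=7
  ####. -> .   bit 30 = 0  t=0,i=8
  ###.# -> .   bit 29 = 0  t=0,i=9
  ###.. -> .   bit 28 = 0  t=0,i=13
  ##.## -> .   bit 27 = 0  t=0,i=10
  ##.#. -> #   bit 26 = 1  t=1,i=13
  ##..# -> #   bit 25 = 1  t=4,i=12
  ##... -> #   bit 24 = 1  t=0,i=0
  #.### -> #   bit 23 = 1  t=0,i=11
  #.##. -> .   bit 22 = 0  t=5,i=0
  #.#.# -> .   bit 21 = 0  t=1,i=0
  #.#.. -> .   bit 20 = 0  t=1,i=2
  #..## -> .   bit 19 = 0  t=4,i=13
  #..#. -> #   bit 18 = 1  t=1,i=4
  #...# -> #   bit 17 = 1  t=3,i=2
  #.... -> .   bit 16 = 0  t=0,i=1
  .#### -> .   bit 15 = 0  t=0,i=6
  .###. -> #   bit 14 = 1  t=0,i=12
  .##.# -> .   bit 13 = 0  t=1,i=12
  .##.. -> #   bit 12 = 1  t=3,i=0
  .#.## -> .   bit 11 = 0  t=7,i=11
  .#.#. -> .   bit 10 = 0  t=1,i=1
  .#..# -> .   bit 9 = 0  t=1,i=3
  .#... -> #   bit 8 = 1  t=1,i=6
  ..### -> #   bit 7 = 1  t=0,i=5
  ..##. -> .   bit 6 = 0  t=1,i=11
  ..#.# -> #   bit 5 = 1  t=7,i=8
  ..#.. -> #   bit 4 = 1  t=1,i=5
  ...## -> .   bit 3 = 0  t=0,i=4
  ...#. -> .   bit 2 = 0  t=2,i=12
  ....# -> .   bit 1 = 0  t=0,i=3
  ..... -> #   bit 0 = 1  t=0,i=2
  bits 00000111100001100101000110110001 = 126243249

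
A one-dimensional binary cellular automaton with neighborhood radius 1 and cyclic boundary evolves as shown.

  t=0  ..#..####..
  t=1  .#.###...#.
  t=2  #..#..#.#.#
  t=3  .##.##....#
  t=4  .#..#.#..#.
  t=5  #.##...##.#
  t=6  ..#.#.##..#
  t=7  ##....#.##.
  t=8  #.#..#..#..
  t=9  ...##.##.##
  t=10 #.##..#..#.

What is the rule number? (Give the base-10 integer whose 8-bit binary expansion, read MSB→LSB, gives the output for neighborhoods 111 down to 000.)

  [7] ### => .  t=0,i=6
  [6] ##. => .  t=0,i=8
  [5] #.# => .  t=1,i=2
  [4] #.. => #  t=0,i=3
  [3] .## => #  t=0,i=5
  [2] .#. => .  t=0,i=2
  [1] ..# => #  t=0,i=1
  [0] ... => .  t=0,i=0
  bits 00011010 = 26

26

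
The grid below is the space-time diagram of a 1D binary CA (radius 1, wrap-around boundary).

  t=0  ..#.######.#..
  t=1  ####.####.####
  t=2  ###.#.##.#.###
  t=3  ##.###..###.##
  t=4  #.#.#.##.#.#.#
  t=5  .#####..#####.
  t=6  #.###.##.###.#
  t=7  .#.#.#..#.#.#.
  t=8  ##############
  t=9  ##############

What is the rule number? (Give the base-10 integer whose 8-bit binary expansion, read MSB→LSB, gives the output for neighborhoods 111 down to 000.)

  nb ###: next=#  (t=0,i=5, bit7=1)
  nb ##.: next=.  (t=0,i=9, bit6=0)
  nb #.#: next=#  (t=0,i=3, bit5=1)
  nb #..: next=#  (t=0,i=12, bit4=1)
  nb .##: next=.  (t=0,i=4, bit3=0)
  nb .#.: next=#  (t=0,i=2, bit2=1)
  nb ..#: next=#  (t=0,i=1, bit1=1)
  nb ...: next=#  (t=0,i=0, bit0=1)
  bits 10110111 = 183

183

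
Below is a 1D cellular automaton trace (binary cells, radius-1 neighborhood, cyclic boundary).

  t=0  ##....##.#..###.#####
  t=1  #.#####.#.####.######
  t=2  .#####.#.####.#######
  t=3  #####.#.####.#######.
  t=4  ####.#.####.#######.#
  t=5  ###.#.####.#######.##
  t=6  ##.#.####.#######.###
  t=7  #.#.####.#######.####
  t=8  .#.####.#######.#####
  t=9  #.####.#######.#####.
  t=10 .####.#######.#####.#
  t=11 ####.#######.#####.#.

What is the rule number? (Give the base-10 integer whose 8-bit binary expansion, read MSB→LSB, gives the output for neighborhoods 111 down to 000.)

  nb ###: next=#  (t=0,i=0, bit7=1)
  nb ##.: next=.  (t=0,i=1, bit6=0)
  nb #.#: next=#  (t=0,i=8, bit5=1)
  nb #..: next=#  (t=0,i=2, bit4=1)
  nb .##: next=#  (t=0,i=6, bit3=1)
  nb .#.: next=.  (t=0,i=9, bit2=0)
  nb ..#: next=#  (t=0,i=5, bit1=1)
  nb ...: next=#  (t=0,i=3, bit0=1)
  bits 10111011 = 187

187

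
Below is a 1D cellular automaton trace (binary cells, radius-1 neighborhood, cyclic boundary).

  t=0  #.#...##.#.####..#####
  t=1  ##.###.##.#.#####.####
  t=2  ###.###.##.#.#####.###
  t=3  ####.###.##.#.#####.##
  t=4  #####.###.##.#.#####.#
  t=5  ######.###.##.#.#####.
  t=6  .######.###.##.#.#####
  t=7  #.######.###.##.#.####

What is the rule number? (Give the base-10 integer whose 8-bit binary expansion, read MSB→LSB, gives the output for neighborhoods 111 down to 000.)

  [7] ### => #  t=0,i=12
  [6] ##. => #  t=0,i=0
  [5] #.# => #  t=0,i=1
  [4] #.. => #  t=0,i=3
  [3] .## => .  t=0,i=6
  [2] .#. => .  t=0,i=2
  [1] ..# => #  t=0,i=5
  [0] ... => #  t=0,i=4
  bits 11110011 = 243

243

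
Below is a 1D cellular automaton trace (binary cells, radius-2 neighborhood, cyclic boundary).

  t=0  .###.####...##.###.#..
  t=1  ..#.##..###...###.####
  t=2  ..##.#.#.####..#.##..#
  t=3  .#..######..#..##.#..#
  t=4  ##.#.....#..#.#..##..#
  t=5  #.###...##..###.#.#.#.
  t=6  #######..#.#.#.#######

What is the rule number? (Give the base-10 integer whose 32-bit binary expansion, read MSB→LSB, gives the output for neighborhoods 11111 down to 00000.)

498752820

  ##### -> .   bit 31 = 0  t=3,i=6
  ####. -> .   bit 30 = 0  t=0,i=7
  ###.# -> .   bit 29 = 0  t=0,i=3
  ###.. -> #   bit 28 = 1  t=0,i=8
  ##.## -> #   bit 27 = 1  t=0,i=4
  ##.#. -> #   bit 26 = 1  t=0,i=18
  ##..# -> .   bit 25 = 0  t=1,i=0
  ##... -> #   bit 24 = 1  t=0,i=9
  #.### -> #   bit 23 = 1  t=0,i=5
  #.##. -> .   bit 22 = 0  t=1,i=4
  #.#.# -> #   bit 21 = 1  t=2,i=5
  #.#.. -> #   bit 20 = 1  t=0,i=19
  #..## -> #   bit 19 = 1  t=1,i=7
  #..#. -> .   bit 18 = 0  t=1,i=1
  #...# -> #   bit 17 = 1  t=0,i=10
  #.... -> .   bit 16 = 0  t=4,i=5
  .#### -> .   bit 15 = 0  t=0,i=6
  .###. -> #   bit 14 = 1  t=0,i=2
  .##.# -> .   bit 13 = 0  t=0,i=13
  .##.. -> #   bit 12 = 1  t=1,i=5
  .#.## -> #   bit 11 = 1  t=1,i=3
  .#.#. -> #   bit 10 = 1  t=2,i=6
  .#..# -> .   bit 9 = 0  t=2,i=0
  .#... -> #   bit 8 = 1  t=0,i=20
  ..### -> .   bit 7 = 0  t=0,i=1
  ..##. -> .   bit 6 = 0  t=0,i=12
  ..#.# -> #   bit 5 = 1  t=1,i=2
  ..#.. -> #   bit 4 = 1  t=2,i=21
  ...## -> .   bit 3 = 0  t=0,i=0
  ...#. -> #   bit 2 = 1  t=4,i=8
  ....# -> .   bit 1 = 0  t=4,i=7
  ..... -> .   bit 0 = 0  t=4,i=6
  bits 00011101101110100101110100110100 = 498752820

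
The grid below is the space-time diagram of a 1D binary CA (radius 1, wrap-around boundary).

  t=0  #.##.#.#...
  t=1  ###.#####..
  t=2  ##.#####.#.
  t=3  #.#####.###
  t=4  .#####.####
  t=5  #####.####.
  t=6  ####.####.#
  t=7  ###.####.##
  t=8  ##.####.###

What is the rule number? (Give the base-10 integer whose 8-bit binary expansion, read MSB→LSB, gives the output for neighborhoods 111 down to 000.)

188

  [7] ### => #  t=1,i=1
  [6] ##. => .  t=0,i=3
  [5] #.# => #  t=0,i=1
  [4] #.. => #  t=0,i=8
  [3] .## => #  t=0,i=2
  [2] .#. => #  t=0,i=0
  [1] ..# => .  t=0,i=10
  [0] ... => .  t=0,i=9
  bits 10111100 = 188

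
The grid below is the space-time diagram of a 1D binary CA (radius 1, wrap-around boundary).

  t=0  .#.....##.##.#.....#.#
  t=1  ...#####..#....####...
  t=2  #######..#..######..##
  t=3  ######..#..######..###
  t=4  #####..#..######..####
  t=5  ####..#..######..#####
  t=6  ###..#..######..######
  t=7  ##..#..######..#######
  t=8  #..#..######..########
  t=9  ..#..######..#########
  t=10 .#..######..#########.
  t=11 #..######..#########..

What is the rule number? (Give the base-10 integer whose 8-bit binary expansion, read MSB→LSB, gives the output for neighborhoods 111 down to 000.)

  nb ###: next=#  (t=1,i=4, bit7=1)
  nb ##.: next=.  (t=0,i=8, bit6=0)
  nb #.#: next=.  (t=0,i=0, bit5=0)
  nb #..: next=.  (t=0,i=2, bit4=0)
  nb .##: next=#  (t=0,i=7, bit3=1)
  nb .#.: next=.  (t=0,i=1, bit2=0)
  nb ..#: next=#  (t=0,i=6, bit1=1)
  nb ...: next=#  (t=0,i=3, bit0=1)
  bits 10001011 = 139

139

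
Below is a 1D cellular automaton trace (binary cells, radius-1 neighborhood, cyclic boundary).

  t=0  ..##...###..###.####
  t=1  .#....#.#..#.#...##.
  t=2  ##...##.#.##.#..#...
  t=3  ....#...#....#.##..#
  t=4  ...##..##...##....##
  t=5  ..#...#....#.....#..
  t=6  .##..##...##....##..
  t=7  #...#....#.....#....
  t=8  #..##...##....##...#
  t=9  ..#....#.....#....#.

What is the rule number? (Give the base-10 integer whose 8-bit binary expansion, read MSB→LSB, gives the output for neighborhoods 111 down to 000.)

  ###|#  b7=1 t=0,i=8
  ##.|.  b6=0 t=0,i=3
  #.#|.  b5=0 t=0,i=15
  #..|.  b4=0 t=0,i=0
  .##|.  b3=0 t=0,i=2
  .#.|#  b2=1 t=1,i=1
  ..#|#  b1=1 t=0,i=1
  ...|.  b0=0 t=0,i=5
  bits 10000110 = 134

134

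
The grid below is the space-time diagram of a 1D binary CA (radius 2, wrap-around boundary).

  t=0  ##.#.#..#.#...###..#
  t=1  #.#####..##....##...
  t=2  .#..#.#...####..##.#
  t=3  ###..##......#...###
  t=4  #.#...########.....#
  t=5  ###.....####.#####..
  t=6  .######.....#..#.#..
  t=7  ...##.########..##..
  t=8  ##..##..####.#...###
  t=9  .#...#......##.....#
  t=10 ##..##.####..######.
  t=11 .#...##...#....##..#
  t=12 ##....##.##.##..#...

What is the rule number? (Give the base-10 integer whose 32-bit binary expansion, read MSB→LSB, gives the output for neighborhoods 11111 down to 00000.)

2637266455

  ##### -> #   bit 31 = 1  t=1,i=4
  ####. -> .   bit 30 = 0  t=1,i=5
  ###.# -> .   bit 29 = 0  t=0,i=1
  ###.. -> #   bit 28 = 1  t=0,i=16
  ##.## -> #   bit 27 = 1  t=5,i=12
  ##.#. -> #   bit 26 = 1  t=0,i=2
  ##..# -> .   bit 25 = 0  t=0,i=17
  ##... -> #   bit 24 = 1  t=1,i=11
  #.### -> .   bit 23 = 0  t=1,i=2
  #.##. -> .   bit 22 = 0  t=10,i=0
  #.#.# -> #   bit 21 = 1  t=0,i=3
  #.#.. -> #   bit 20 = 1  t=0,i=5
  #..## -> .   bit 19 = 0  t=0,i=18
  #..#. -> .   bit 18 = 0  t=0,i=7
  #...# -> .   bit 17 = 0  t=0,i=12
  #.... -> #   bit 16 = 1  t=1,i=12
  .#### -> .   bit 15 = 0  t=1,i=3
  .###. -> #   bit 14 = 1  t=0,i=0
  .##.# -> #   bit 13 = 1  t=2,i=17
  .##.. -> #   bit 12 = 1  t=1,i=10
  .#.## -> #   bit 11 = 1  t=1,i=1
  .#.#. -> #   bit 10 = 1  t=0,i=4
  .#..# -> #   bit 9 = 1  t=0,i=6
  .#... -> .   bit 8 = 0  t=0,i=11
  ..### -> .   bit 7 = 0  t=0,i=14
  ..##. -> .   bit 6 = 0  t=1,i=9
  ..#.# -> .   bit 5 = 0  t=0,i=8
  ..#.. -> #   bit 4 = 1  t=3,i=13
  ...## -> .   bit 3 = 0  t=0,i=13
  ...#. -> #   bit 2 = 1  t=1,i=19
  ....# -> #   bit 1 = 1  t=1,i=13
  ..... -> #   bit 0 = 1  t=3,i=9
  bits 10011101001100010111111000010111 = 2637266455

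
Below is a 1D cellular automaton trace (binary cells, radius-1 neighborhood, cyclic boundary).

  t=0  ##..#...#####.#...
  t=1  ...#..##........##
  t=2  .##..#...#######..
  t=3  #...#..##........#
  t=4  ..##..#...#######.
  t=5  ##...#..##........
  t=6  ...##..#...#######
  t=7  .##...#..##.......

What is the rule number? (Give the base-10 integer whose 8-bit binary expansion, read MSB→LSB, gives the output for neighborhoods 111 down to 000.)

  ###|.  b7=0 t=0,i=9
  ##.|.  b6=0 t=0,i=1
  #.#|.  b5=0 t=0,i=13
  #..|.  b4=0 t=0,i=2
  .##|.  b3=0 t=0,i=0
  .#.|.  b2=0 t=0,i=4
  ..#|#  b1=1 t=0,i=3
  ...|#  b0=1 t=0,i=6
  bits 00000011 = 3

3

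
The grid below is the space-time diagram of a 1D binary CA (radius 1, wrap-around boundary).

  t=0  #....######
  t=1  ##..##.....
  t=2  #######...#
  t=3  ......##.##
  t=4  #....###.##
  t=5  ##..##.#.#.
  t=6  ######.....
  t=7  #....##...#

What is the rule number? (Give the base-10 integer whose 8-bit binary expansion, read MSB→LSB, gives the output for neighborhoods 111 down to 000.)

  [7] ### => .  t=0,i=6
  [6] ##. => #  t=0,i=0
  [5] #.# => .  t=3,i=8
  [4] #.. => #  t=0,i=1
  [3] .## => #  t=0,i=5
  [2] .#. => .  t=5,i=7
  [1] ..# => #  t=0,i=4
  [0] ... => .  t=0,i=2
  bits 01011010 = 90

90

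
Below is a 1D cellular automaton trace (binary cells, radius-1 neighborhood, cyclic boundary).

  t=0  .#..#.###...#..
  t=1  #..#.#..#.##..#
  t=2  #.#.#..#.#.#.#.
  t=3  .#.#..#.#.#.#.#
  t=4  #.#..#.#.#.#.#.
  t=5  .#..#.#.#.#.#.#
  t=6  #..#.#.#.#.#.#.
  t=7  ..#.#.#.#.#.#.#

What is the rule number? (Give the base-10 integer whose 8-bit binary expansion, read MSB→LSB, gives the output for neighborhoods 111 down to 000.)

  ### -> .   bit 7 = 0  t=0,i=7
  ##. -> #   bit 6 = 1  t=0,i=8
  #.# -> #   bit 5 = 1  t=0,i=5
  #.. -> .   bit 4 = 0  t=0,i=2
  .## -> .   bit 3 = 0  t=0,i=6
  .#. -> .   bit 2 = 0  t=0,i=1
  ..# -> #   bit 1 = 1  t=0,i=0
  ... -> #   bit 0 = 1  t=0,i=10
  bits 01100011 = 99

99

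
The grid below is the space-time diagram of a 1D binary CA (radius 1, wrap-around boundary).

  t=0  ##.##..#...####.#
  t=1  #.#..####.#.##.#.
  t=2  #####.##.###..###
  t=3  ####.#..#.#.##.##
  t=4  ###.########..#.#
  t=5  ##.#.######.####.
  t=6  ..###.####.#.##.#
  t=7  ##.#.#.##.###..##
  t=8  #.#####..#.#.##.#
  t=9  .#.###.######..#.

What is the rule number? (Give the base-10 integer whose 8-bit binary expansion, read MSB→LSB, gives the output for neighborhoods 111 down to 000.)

182

  ### -> #   bit 7 = 1  t=0,i=0
  ##. -> .   bit 6 = 0  t=0,i=1
  #.# -> #   bit 5 = 1  t=0,i=2
  #.. -> #   bit 4 = 1  t=0,i=5
  .## -> .   bit 3 = 0  t=0,i=3
  .#. -> #   bit 2 = 1  t=0,i=7
  ..# -> #   bit 1 = 1  t=0,i=6
  ... -> .   bit 0 = 0  t=0,i=9
  bits 10110110 = 182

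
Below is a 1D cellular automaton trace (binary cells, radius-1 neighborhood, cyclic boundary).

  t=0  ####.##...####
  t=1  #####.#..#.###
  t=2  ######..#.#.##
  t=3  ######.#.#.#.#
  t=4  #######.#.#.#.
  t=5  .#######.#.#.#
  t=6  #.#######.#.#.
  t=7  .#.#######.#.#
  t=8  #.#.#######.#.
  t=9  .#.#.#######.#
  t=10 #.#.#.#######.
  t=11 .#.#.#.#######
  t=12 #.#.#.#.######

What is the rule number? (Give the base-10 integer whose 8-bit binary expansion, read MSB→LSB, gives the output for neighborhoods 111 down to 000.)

226

  ### -> #   bit 7 = 1  t=0,i=0
  ##. -> #   bit 6 = 1  t=0,i=3
  #.# -> #   bit 5 = 1  t=0,i=4
  #.. -> .   bit 4 = 0  t=0,i=7
  .## -> .   bit 3 = 0  t=0,i=5
  .#. -> .   bit 2 = 0  t=1,i=6
  ..# -> #   bit 1 = 1  t=0,i=9
  ... -> .   bit 0 = 0  t=0,i=8
  bits 11100010 = 226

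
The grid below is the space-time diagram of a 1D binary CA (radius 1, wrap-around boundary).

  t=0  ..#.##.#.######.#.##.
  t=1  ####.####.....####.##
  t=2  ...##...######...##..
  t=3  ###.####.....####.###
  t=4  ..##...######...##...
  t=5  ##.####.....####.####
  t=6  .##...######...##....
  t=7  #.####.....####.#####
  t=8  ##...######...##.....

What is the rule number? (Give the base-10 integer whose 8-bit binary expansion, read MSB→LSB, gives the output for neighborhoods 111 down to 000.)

119

  ### -> .   bit 7 = 0  t=0,i=10
  ##. -> #   bit 6 = 1  t=0,i=5
  #.# -> #   bit 5 = 1  t=0,i=3
  #.. -> #   bit 4 = 1  t=0,i=20
  .## -> .   bit 3 = 0  t=0,i=4
  .#. -> #   bit 2 = 1  t=0,i=2
  ..# -> #   bit 1 = 1  t=0,i=1
  ... -> #   bit 0 = 1  t=0,i=0
  bits 01110111 = 119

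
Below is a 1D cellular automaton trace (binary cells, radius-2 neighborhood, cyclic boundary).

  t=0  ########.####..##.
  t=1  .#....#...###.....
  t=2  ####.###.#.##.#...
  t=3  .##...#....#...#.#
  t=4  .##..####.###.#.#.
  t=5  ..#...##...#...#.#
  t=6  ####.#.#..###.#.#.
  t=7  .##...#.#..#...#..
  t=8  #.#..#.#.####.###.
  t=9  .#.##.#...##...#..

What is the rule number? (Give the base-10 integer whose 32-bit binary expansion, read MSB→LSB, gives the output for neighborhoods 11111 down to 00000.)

  nb #####: next=.  (t=0,i=2, bit31=0)
  nb ####.: next=#  (t=0,i=6, bit30=1)
  nb ###.#: next=.  (t=0,i=7, bit29=0)
  nb ###..: next=#  (t=0,i=12, bit28=1)
  nb ##.##: next=.  (t=0,i=8, bit27=0)
  nb ##.#.: next=.  (t=2,i=8, bit26=0)
  nb ##..#: next=.  (t=0,i=13, bit25=0)
  nb ##...: next=.  (t=1,i=13, bit24=0)
  nb #.###: next=.  (t=0,i=0, bit23=0)
  nb #.##.: next=#  (t=2,i=11, bit22=1)
  nb #.#.#: next=.  (t=2,i=9, bit21=0)
  nb #.#..: next=.  (t=2,i=14, bit20=0)
  nb #..##: next=.  (t=0,i=14, bit19=0)
  nb #..#.: next=#  (t=5,i=1, bit18=1)
  nb #...#: next=.  (t=1,i=8, bit17=0)
  nb #....: next=#  (t=1,i=3, bit16=1)
  nb .####: next=#  (t=0,i=1, bit15=1)
  nb .###.: next=#  (t=1,i=11, bit14=1)
  nb .##.#: next=.  (t=0,i=16, bit13=0)
  nb .##..: next=#  (t=3,i=2, bit12=1)
  nb .#.##: next=.  (t=2,i=10, bit11=0)
  nb .#.#.: next=#  (t=3,i=16, bit10=1)
  nb .#..#: next=#  (t=4,i=17, bit9=1)
  nb .#...: next=#  (t=1,i=2, bit8=1)
  nb ..###: next=.  (t=1,i=10, bit7=0)
  nb ..##.: next=.  (t=0,i=15, bit6=0)
  nb ..#.#: next=.  (t=3,i=15, bit5=0)
  nb ..#..: next=#  (t=1,i=1, bit4=1)
  nb ...##: next=#  (t=1,i=9, bit3=1)
  nb ...#.: next=#  (t=1,i=0, bit2=1)
  nb ....#: next=.  (t=1,i=4, bit1=0)
  nb .....: next=.  (t=1,i=15, bit0=0)
  bits 01010000010001011101011100011100 = 1346754332

1346754332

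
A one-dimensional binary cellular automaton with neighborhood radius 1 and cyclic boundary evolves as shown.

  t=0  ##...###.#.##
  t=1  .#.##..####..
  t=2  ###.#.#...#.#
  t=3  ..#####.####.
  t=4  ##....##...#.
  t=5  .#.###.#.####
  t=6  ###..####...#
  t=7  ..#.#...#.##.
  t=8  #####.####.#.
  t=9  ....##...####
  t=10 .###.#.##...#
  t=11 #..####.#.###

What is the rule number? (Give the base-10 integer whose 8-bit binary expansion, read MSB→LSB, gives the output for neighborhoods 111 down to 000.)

103

  nb ###: next=.  (t=0,i=0, bit7=0)
  nb ##.: next=#  (t=0,i=1, bit6=1)
  nb #.#: next=#  (t=0,i=8, bit5=1)
  nb #..: next=.  (t=0,i=2, bit4=0)
  nb .##: next=.  (t=0,i=5, bit3=0)
  nb .#.: next=#  (t=0,i=9, bit2=1)
  nb ..#: next=#  (t=0,i=4, bit1=1)
  nb ...: next=#  (t=0,i=3, bit0=1)
  bits 01100111 = 103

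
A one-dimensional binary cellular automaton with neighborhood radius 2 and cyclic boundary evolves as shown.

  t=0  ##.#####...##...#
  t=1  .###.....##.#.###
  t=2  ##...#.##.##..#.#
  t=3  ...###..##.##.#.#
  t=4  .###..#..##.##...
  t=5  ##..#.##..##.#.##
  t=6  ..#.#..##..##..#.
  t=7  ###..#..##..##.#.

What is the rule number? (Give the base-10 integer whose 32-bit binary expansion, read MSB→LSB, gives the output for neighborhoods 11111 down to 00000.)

  [31] ##### => .  t=0,i=5
  [30] ####. => .  t=0,i=6
  [29] ###.# => #  t=0,i=1
  [28] ###.. => .  t=0,i=7
  [27] ##.## => #  t=0,i=2
  [26] ##.#. => #  t=1,i=11
  [25] ##..# => #  t=2,i=12
  [24] ##... => .  t=0,i=8
  [23] #.### => #  t=0,i=3
  [22] #.##. => .  t=2,i=7
  [21] #.#.# => .  t=1,i=12
  [20] #.#.. => .  t=3,i=16
  [19] #..## => .  t=3,i=7
  [18] #..#. => .  t=2,i=13
  [17] #...# => #  t=0,i=9
  [16] #.... => #  t=1,i=5
  [15] .#### => .  t=0,i=4
  [14] .###. => .  t=0,i=0
  [13] .##.# => #  t=1,i=10
  [12] .##.. => #  t=0,i=12
  [11] .#.## => .  t=1,i=13
  [10] .#.#. => .  t=3,i=15
  [9] .#..# => #  t=4,i=7
  [8] .#... => .  t=3,i=0
  [7] ..### => #  t=0,i=16
  [6] ..##. => .  t=0,i=11
  [5] ..#.# => #  t=2,i=5
  [4] ..#.. => #  t=4,i=6
  [3] ...## => #  t=0,i=10
  [2] ...#. => #  t=2,i=4
  [1] ....# => #  t=1,i=7
  [0] ..... => .  t=1,i=6
  bits 00101110100000110011001010111110 = 780350142

780350142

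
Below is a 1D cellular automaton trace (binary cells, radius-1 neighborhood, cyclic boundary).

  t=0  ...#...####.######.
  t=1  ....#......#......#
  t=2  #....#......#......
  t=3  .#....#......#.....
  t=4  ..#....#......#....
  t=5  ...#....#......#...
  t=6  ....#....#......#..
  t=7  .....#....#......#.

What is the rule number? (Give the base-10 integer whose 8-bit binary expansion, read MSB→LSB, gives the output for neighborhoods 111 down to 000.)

48

  ### -> .   bit 7 = 0  t=0,i=8
  ##. -> .   bit 6 = 0  t=0,i=10
  #.# -> #   bit 5 = 1  t=0,i=11
  #.. -> #   bit 4 = 1  t=0,i=4
  .## -> .   bit 3 = 0  t=0,i=7
  .#. -> .   bit 2 = 0  t=0,i=3
  ..# -> .   bit 1 = 0  t=0,i=2
  ... -> .   bit 0 = 0  t=0,i=0
  bits 00110000 = 48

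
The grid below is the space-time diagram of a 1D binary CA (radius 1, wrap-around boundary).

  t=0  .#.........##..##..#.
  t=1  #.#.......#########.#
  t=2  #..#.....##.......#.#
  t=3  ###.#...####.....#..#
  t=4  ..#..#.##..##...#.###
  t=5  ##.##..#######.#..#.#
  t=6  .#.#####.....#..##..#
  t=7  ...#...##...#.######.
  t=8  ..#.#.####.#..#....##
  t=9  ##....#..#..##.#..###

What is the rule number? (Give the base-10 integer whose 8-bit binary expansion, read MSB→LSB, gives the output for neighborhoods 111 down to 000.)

  ### -> .   bit 7 = 0  t=1,i=11
  ##. -> #   bit 6 = 1  t=0,i=12
  #.# -> .   bit 5 = 0  t=1,i=1
  #.. -> #   bit 4 = 1  t=0,i=2
  .## -> #   bit 3 = 1  t=0,i=11
  .#. -> .   bit 2 = 0  t=0,i=1
  ..# -> #   bit 1 = 1  t=0,i=0
  ... -> .   bit 0 = 0  t=0,i=3
  bits 01011010 = 90

90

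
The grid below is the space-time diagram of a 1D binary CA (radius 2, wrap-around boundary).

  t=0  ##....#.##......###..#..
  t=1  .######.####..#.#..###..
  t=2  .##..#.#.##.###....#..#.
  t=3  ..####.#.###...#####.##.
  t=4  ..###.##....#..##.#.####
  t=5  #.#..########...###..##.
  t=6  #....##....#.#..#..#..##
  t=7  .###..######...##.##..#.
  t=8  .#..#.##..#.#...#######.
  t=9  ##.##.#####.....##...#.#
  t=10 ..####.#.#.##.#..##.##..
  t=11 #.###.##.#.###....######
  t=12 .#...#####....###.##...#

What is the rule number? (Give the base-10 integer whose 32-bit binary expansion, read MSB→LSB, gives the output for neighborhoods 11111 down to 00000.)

1332064438

  ##### -> .   bit 31 = 0  t=1,i=3
  ####. -> #   bit 30 = 1  t=1,i=5
  ###.# -> .   bit 29 = 0  t=1,i=6
  ###.. -> .   bit 28 = 0  t=0,i=18
  ##.## -> #   bit 27 = 1  t=1,i=7
  ##.#. -> #   bit 26 = 1  t=3,i=6
  ##..# -> #   bit 25 = 1  t=0,i=19
  ##... -> #   bit 24 = 1  t=0,i=2
  #.### -> .   bit 23 = 0  t=1,i=8
  #.##. -> #   bit 22 = 1  t=0,i=8
  #.#.# -> #   bit 21 = 1  t=2,i=7
  #.#.. -> .   bit 20 = 0  t=1,i=16
  #..## -> .   bit 19 = 0  t=0,i=23
  #..#. -> #   bit 18 = 1  t=0,i=20
  #...# -> .   bit 17 = 0  t=1,i=23
  #.... -> #   bit 16 = 1  t=0,i=3
  .#### -> #   bit 15 = 1  t=1,i=2
  .###. -> .   bit 14 = 0  t=0,i=17
  .##.# -> #   bit 13 = 1  t=2,i=10
  .##.. -> #   bit 12 = 1  t=0,i=1
  .#.## -> .   bit 11 = 0  t=0,i=7
  .#.#. -> .   bit 10 = 0  t=1,i=15
  .#..# -> .   bit 9 = 0  t=0,i=22
  .#... -> .   bit 8 = 0  t=8,i=13
  ..### -> #   bit 7 = 1  t=0,i=16
  ..##. -> .   bit 6 = 0  t=0,i=0
  ..#.# -> #   bit 5 = 1  t=0,i=6
  ..#.. -> #   bit 4 = 1  t=0,i=21
  ...## -> .   bit 3 = 0  t=0,i=15
  ...#. -> #   bit 2 = 1  t=0,i=5
  ....# -> #   bit 1 = 1  t=0,i=4
  ..... -> .   bit 0 = 0  t=0,i=12
  bits 01001111011001011011000010110110 = 1332064438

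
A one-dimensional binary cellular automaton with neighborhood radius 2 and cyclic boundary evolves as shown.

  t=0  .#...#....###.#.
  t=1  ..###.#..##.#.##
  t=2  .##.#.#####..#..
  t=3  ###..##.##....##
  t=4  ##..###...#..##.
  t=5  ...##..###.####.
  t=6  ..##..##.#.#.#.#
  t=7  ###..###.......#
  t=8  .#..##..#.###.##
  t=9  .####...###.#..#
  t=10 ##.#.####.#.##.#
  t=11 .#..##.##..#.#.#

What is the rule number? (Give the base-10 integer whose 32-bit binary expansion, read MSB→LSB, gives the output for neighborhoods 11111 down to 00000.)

3784977389

  [31] ##### => #  t=2,i=8
  [30] ####. => #  t=2,i=9
  [29] ###.# => #  t=0,i=12
  [28] ###.. => .  t=2,i=10
  [27] ##.## => .  t=3,i=7
  [26] ##.#. => .  t=0,i=13
  [25] ##..# => .  t=1,i=0
  [24] ##... => #  t=3,i=10
  [23] #.### => #  t=2,i=6
  [22] #.##. => .  t=1,i=14
  [21] #.#.# => .  t=1,i=12
  [20] #.#.. => #  t=0,i=14
  [19] #..## => #  t=1,i=1
  [18] #..#. => .  t=0,i=0
  [17] #...# => #  t=0,i=3
  [16] #.... => .  t=0,i=7
  [15] .#### => .  t=2,i=7
  [14] .###. => .  t=0,i=11
  [13] .##.# => #  t=1,i=10
  [12] .##.. => .  t=1,i=15
  [11] .#.## => #  t=1,i=13
  [10] .#.#. => .  t=6,i=10
  [9] .#..# => #  t=0,i=15
  [8] .#... => #  t=0,i=2
  [7] ..### => #  t=0,i=10
  [6] ..##. => #  t=1,i=9
  [5] ..#.# => #  t=8,i=8
  [4] ..#.. => .  t=0,i=1
  [3] ...## => #  t=0,i=9
  [2] ...#. => #  t=0,i=4
  [1] ....# => .  t=0,i=8
  [0] ..... => #  t=7,i=10
  bits 11100001100110100010101111101101 = 3784977389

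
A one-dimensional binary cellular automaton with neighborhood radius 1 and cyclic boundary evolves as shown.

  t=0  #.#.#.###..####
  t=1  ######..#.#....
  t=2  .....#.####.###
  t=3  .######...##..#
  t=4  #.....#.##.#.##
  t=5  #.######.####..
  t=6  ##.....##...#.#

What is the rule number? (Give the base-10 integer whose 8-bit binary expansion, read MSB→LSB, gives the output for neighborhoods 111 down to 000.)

  nb ###: next=.  (t=0,i=7, bit7=0)
  nb ##.: next=#  (t=0,i=0, bit6=1)
  nb #.#: next=#  (t=0,i=1, bit5=1)
  nb #..: next=.  (t=0,i=9, bit4=0)
  nb .##: next=.  (t=0,i=6, bit3=0)
  nb .#.: next=#  (t=0,i=2, bit2=1)
  nb ..#: next=#  (t=0,i=10, bit1=1)
  nb ...: next=#  (t=1,i=12, bit0=1)
  bits 01100111 = 103

103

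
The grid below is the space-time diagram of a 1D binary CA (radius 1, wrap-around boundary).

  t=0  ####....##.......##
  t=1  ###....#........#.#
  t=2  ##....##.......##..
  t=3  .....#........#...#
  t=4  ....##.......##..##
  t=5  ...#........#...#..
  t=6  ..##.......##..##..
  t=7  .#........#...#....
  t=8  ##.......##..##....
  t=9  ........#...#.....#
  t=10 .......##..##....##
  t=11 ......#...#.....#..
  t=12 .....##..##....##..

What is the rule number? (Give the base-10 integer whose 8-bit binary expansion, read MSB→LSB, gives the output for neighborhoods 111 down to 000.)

  [7] ### => #  t=0,i=0
  [6] ##. => .  t=0,i=3
  [5] #.# => .  t=1,i=17
  [4] #.. => .  t=0,i=4
  [3] .## => .  t=0,i=8
  [2] .#. => #  t=1,i=7
  [1] ..# => #  t=0,i=7
  [0] ... => .  t=0,i=5
  bits 10000110 = 134

134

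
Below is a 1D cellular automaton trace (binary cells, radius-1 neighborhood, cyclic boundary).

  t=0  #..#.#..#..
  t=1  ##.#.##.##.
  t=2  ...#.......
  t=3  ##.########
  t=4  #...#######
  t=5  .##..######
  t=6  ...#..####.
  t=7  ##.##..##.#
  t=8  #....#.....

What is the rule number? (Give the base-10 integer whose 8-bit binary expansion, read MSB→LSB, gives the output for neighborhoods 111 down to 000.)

  ### -> #   bit 7 = 1  t=3,i=0
  ##. -> .   bit 6 = 0  t=1,i=1
  #.# -> .   bit 5 = 0  t=0,i=4
  #.. -> #   bit 4 = 1  t=0,i=1
  .## -> .   bit 3 = 0  t=1,i=0
  .#. -> #   bit 2 = 1  t=0,i=0
  ..# -> .   bit 1 = 0  t=0,i=2
  ... -> #   bit 0 = 1  t=2,i=0
  bits 10010101 = 149

149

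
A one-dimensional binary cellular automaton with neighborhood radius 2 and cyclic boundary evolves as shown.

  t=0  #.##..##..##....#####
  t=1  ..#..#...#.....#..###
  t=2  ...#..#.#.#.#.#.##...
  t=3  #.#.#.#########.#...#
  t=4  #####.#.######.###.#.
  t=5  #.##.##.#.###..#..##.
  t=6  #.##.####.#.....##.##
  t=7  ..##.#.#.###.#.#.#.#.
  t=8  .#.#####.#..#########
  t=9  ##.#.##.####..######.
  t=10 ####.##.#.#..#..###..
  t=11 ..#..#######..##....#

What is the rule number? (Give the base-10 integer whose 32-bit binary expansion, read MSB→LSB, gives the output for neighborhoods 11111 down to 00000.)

  [31] ##### => #  t=0,i=18
  [30] ####. => #  t=0,i=20
  [29] ###.# => .  t=0,i=0
  [28] ###.. => .  t=1,i=20
  [27] ##.## => .  t=0,i=1
  [26] ##.#. => #  t=3,i=1
  [25] ##..# => .  t=0,i=4
  [24] ##... => .  t=0,i=12
  [23] #.### => #  t=3,i=6
  [22] #.##. => #  t=0,i=2
  [21] #.#.# => #  t=2,i=8
  [20] #.#.. => #  t=3,i=16
  [19] #..## => #  t=0,i=5
  [18] #..#. => .  t=1,i=1
  [17] #...# => .  t=1,i=7
  [16] #.... => .  t=0,i=13
  [15] .#### => .  t=0,i=17
  [14] .###. => .  t=1,i=19
  [13] .##.# => #  t=3,i=0
  [12] .##.. => .  t=0,i=3
  [11] .#.## => .  t=2,i=15
  [10] .#.#. => #  t=2,i=7
  [9] .#..# => #  t=1,i=3
  [8] .#... => #  t=1,i=6
  [7] ..### => .  t=0,i=16
  [6] ..##. => .  t=0,i=6
  [5] ..#.# => #  t=2,i=6
  [4] ..#.. => .  t=1,i=2
  [3] ...## => #  t=0,i=15
  [2] ...#. => #  t=1,i=8
  [1] ....# => .  t=0,i=14
  [0] ..... => #  t=1,i=12
  bits 11000100111110000010011100101101 = 3304597293

3304597293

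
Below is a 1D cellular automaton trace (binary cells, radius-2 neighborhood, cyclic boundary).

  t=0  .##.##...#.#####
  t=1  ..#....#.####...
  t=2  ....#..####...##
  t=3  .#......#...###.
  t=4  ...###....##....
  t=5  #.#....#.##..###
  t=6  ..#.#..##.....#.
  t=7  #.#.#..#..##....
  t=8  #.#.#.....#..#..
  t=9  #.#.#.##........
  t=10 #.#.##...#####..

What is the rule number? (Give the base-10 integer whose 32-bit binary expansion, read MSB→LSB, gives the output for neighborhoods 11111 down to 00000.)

11774057

  nb #####: next=.  (t=0,i=13, bit31=0)
  nb ####.: next=.  (t=0,i=14, bit30=0)
  nb ###.#: next=.  (t=0,i=15, bit29=0)
  nb ###..: next=.  (t=1,i=12, bit28=0)
  nb ##.##: next=.  (t=0,i=0, bit27=0)
  nb ##.#.: next=.  (t=5,i=1, bit26=0)
  nb ##..#: next=.  (t=3,i=15, bit25=0)
  nb ##...: next=.  (t=0,i=6, bit24=0)
  nb #.###: next=#  (t=0,i=11, bit23=1)
  nb #.##.: next=.  (t=0,i=1, bit22=0)
  nb #.#.#: next=#  (t=7,i=2, bit21=1)
  nb #.#..: next=#  (t=5,i=2, bit20=1)
  nb #..##: next=.  (t=2,i=6, bit19=0)
  nb #..#.: next=.  (t=3,i=0, bit18=0)
  nb #...#: next=#  (t=0,i=7, bit17=1)
  nb #....: next=#  (t=1,i=4, bit16=1)
  nb .####: next=#  (t=0,i=12, bit15=1)
  nb .###.: next=.  (t=3,i=13, bit14=0)
  nb .##.#: next=#  (t=0,i=2, bit13=1)
  nb .##..: next=.  (t=0,i=5, bit12=0)
  nb .#.##: next=#  (t=0,i=10, bit11=1)
  nb .#.#.: next=.  (t=6,i=3, bit10=0)
  nb .#..#: next=.  (t=2,i=5, bit9=0)
  nb .#...: next=.  (t=1,i=3, bit8=0)
  nb ..###: next=.  (t=2,i=7, bit7=0)
  nb ..##.: next=#  (t=2,i=14, bit6=1)
  nb ..#.#: next=#  (t=0,i=9, bit5=1)
  nb ..#..: next=.  (t=1,i=2, bit4=0)
  nb ...##: next=#  (t=2,i=13, bit3=1)
  nb ...#.: next=.  (t=0,i=8, bit2=0)
  nb ....#: next=.  (t=1,i=0, bit1=0)
  nb .....: next=#  (t=1,i=15, bit0=1)
  bits 00000000101100111010100001101001 = 11774057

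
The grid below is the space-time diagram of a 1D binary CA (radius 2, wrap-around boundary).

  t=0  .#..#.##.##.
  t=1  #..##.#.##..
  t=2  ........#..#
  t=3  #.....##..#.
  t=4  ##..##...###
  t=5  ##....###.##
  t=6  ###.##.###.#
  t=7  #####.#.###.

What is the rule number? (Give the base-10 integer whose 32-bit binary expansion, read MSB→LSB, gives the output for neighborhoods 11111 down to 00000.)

  nb #####: next=#  (t=4,i=11, bit31=1)
  nb ####.: next=#  (t=4,i=0, bit30=1)
  nb ###.#: next=#  (t=5,i=8, bit29=1)
  nb ###..: next=#  (t=4,i=1, bit28=1)
  nb ##.##: next=#  (t=0,i=8, bit27=1)
  nb ##.#.: next=.  (t=1,i=5, bit26=0)
  nb ##..#: next=.  (t=0,i=11, bit25=0)
  nb ##...: next=#  (t=4,i=6, bit24=1)
  nb #.###: next=.  (t=5,i=10, bit23=0)
  nb #.##.: next=#  (t=0,i=6, bit22=1)
  nb #.#.#: next=.  (t=1,i=6, bit21=0)
  nb #.#..: next=#  (t=3,i=0, bit20=1)
  nb #..##: next=.  (t=1,i=2, bit19=0)
  nb #..#.: next=#  (t=0,i=0, bit18=1)
  nb #...#: next=#  (t=4,i=7, bit17=1)
  nb #....: next=.  (t=2,i=1, bit16=0)
  nb .####: next=#  (t=4,i=10, bit15=1)
  nb .###.: next=#  (t=5,i=7, bit14=1)
  nb .##.#: next=.  (t=0,i=7, bit13=0)
  nb .##..: next=.  (t=0,i=10, bit12=0)
  nb .#.##: next=.  (t=0,i=5, bit11=0)
  nb .#.#.: next=#  (t=3,i=11, bit10=1)
  nb .#..#: next=.  (t=0,i=2, bit9=0)
  nb .#...: next=#  (t=2,i=0, bit8=1)
  nb ..###: next=.  (t=4,i=9, bit7=0)
  nb ..##.: next=.  (t=1,i=3, bit6=0)
  nb ..#.#: next=#  (t=0,i=4, bit5=1)
  nb ..#..: next=.  (t=0,i=1, bit4=0)
  nb ...##: next=#  (t=3,i=5, bit3=1)
  nb ...#.: next=#  (t=2,i=7, bit2=1)
  nb ....#: next=#  (t=2,i=6, bit1=1)
  nb .....: next=.  (t=2,i=2, bit0=0)
  bits 11111001010101101100010100101110 = 4183213358

4183213358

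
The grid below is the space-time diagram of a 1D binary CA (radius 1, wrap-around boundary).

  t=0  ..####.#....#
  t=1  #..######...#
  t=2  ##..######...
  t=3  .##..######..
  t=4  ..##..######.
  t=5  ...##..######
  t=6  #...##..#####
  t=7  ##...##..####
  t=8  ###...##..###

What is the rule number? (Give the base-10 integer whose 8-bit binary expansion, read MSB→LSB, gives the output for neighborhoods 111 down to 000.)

  [7] ### => #  t=0,i=3
  [6] ##. => #  t=0,i=5
  [5] #.# => #  t=0,i=6
  [4] #.. => #  t=0,i=0
  [3] .## => .  t=0,i=2
  [2] .#. => #  t=0,i=7
  [1] ..# => .  t=0,i=1
  [0] ... => .  t=0,i=9
  bits 11110100 = 244

244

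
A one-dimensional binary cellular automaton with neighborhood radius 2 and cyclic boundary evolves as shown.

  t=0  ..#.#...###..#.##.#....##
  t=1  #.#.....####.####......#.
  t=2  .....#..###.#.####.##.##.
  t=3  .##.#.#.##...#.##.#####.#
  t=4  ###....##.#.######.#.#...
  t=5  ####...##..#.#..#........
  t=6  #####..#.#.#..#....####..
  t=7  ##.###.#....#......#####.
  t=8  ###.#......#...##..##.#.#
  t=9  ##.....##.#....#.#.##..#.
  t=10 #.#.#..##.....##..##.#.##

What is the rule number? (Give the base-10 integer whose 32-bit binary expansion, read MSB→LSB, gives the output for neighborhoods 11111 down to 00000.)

  ##### -> .   bit 31 = 0  t=3,i=20
  ####. -> #   bit 30 = 1  t=1,i=10
  ###.# -> .   bit 29 = 0  t=1,i=11
  ###.. -> #   bit 28 = 1  t=0,i=10
  ##.## -> #   bit 27 = 1  t=1,i=12
  ##.#. -> .   bit 26 = 0  t=0,i=17
  ##..# -> #   bit 25 = 1  t=0,i=0
  ##... -> #   bit 24 = 1  t=1,i=17
  #.### -> .   bit 23 = 0  t=1,i=13
  #.##. -> #   bit 22 = 1  t=0,i=15
  #.#.# -> .   bit 21 = 0  t=1,i=0
  #.#.. -> .   bit 20 = 0  t=0,i=4
  #..## -> .   bit 19 = 0  t=2,i=7
  #..#. -> .   bit 18 = 0  t=0,i=1
  #...# -> .   bit 17 = 0  t=0,i=6
  #.... -> .   bit 16 = 0  t=0,i=20
  .#### -> #   bit 15 = 1  t=1,i=9
  .###. -> #   bit 14 = 1  t=0,i=9
  .##.# -> #   bit 13 = 1  t=0,i=16
  .##.. -> .   bit 12 = 0  t=0,i=24
  .#.## -> #   bit 11 = 1  t=0,i=14
  .#.#. -> .   bit 10 = 0  t=0,i=3
  .#..# -> #   bit 9 = 1  t=2,i=6
  .#... -> .   bit 8 = 0  t=0,i=5
  ..### -> #   bit 7 = 1  t=0,i=8
  ..##. -> #   bit 6 = 1  t=0,i=23
  ..#.# -> #   bit 5 = 1  t=0,i=2
  ..#.. -> .   bit 4 = 0  t=2,i=5
  ...## -> .   bit 3 = 0  t=0,i=7
  ...#. -> #   bit 2 = 1  t=1,i=22
  ....# -> .   bit 1 = 0  t=0,i=21
  ..... -> #   bit 0 = 1  t=1,i=5
  bits 01011011010000001110101011100101 = 1530981093

1530981093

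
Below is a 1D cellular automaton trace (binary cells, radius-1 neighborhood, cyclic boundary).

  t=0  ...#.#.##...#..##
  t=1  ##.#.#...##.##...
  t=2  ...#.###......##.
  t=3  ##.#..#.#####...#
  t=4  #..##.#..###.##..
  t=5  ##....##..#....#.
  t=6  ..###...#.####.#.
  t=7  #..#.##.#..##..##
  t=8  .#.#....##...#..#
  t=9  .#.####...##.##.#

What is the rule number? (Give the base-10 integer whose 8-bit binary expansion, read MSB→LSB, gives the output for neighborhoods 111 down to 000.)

149

  ### -> #   bit 7 = 1  t=2,i=6
  ##. -> .   bit 6 = 0  t=0,i=8
  #.# -> .   bit 5 = 0  t=0,i=4
  #.. -> #   bit 4 = 1  t=0,i=0
  .## -> .   bit 3 = 0  t=0,i=7
  .#. -> #   bit 2 = 1  t=0,i=3
  ..# -> .   bit 1 = 0  t=0,i=2
  ... -> #   bit 0 = 1  t=0,i=1
  bits 10010101 = 149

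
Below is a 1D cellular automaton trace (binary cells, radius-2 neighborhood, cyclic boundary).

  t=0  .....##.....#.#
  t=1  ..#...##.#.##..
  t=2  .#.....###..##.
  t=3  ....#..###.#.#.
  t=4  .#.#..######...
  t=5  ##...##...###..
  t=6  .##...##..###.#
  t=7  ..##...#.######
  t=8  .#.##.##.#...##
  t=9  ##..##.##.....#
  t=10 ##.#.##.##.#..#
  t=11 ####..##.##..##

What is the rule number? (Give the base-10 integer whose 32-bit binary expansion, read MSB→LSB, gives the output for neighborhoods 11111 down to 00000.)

  #####|.  b31=0 t=4,i=8
  ####.|#  b30=1 t=4,i=10
  ###.#|#  b29=1 t=3,i=9
  ###..|#  b28=1 t=2,i=9
  ##.##|#  b27=1 t=8,i=5
  ##.#.|#  b26=1 t=1,i=8
  ##..#|.  b25=0 t=2,i=10
  ##...|#  b24=1 t=0,i=7
  #.###|#  b23=1 t=7,i=9
  #.##.|.  b22=0 t=1,i=11
  #.#.#|#  b21=1 t=1,i=9
  #.#..|.  b20=0 t=0,i=14
  #..##|#  b19=1 t=2,i=11
  #..#.|.  b18=0 t=2,i=0
  #...#|.  b17=0 t=1,i=4
  #....|.  b16=0 t=0,i=1
  .####|.  b15=0 t=4,i=7
  .###.|#  b14=1 t=2,i=8
  .##.#|#  b13=1 t=1,i=7
  .##..|#  b12=1 t=0,i=6
  .#.##|.  b11=0 t=1,i=10
  .#.#.|.  b10=0 t=0,i=13
  .#..#|.  b9=0 t=3,i=5
  .#...|.  b8=0 t=0,i=0
  ..###|#  b7=1 t=2,i=7
  ..##.|.  b6=0 t=0,i=5
  ..#.#|#  b5=1 t=0,i=12
  ..#..|.  b4=0 t=1,i=2
  ...##|.  b3=0 t=0,i=4
  ...#.|#  b2=1 t=0,i=11
  ....#|.  b1=0 t=0,i=3
  .....|#  b0=1 t=0,i=2
  bits 01111101101010000111000010100101 = 2108190885

2108190885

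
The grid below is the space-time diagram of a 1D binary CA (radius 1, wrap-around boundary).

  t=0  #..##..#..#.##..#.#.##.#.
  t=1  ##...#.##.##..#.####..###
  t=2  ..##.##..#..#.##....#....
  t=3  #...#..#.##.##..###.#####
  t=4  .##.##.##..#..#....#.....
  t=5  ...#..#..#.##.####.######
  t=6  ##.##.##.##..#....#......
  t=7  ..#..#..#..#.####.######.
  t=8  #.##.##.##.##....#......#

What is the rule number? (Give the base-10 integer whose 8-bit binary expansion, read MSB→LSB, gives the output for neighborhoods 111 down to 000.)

53

  ###|.  b7=0 t=1,i=0
  ##.|.  b6=0 t=0,i=4
  #.#|#  b5=1 t=0,i=11
  #..|#  b4=1 t=0,i=1
  .##|.  b3=0 t=0,i=3
  .#.|#  b2=1 t=0,i=0
  ..#|.  b1=0 t=0,i=2
  ...|#  b0=1 t=1,i=3
  bits 00110101 = 53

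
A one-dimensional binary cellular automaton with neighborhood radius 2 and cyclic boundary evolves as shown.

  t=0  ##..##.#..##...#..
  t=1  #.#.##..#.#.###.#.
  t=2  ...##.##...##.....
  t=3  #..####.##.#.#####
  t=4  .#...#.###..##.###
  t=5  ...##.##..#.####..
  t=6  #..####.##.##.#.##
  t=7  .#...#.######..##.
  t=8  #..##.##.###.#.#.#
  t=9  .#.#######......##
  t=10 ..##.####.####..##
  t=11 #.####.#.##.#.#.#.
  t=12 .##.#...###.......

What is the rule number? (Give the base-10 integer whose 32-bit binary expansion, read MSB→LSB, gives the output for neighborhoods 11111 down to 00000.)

  [31] ##### => #  t=3,i=15
  [30] ####. => #  t=3,i=5
  [29] ###.# => .  t=1,i=14
  [28] ###.. => .  t=3,i=0
  [27] ##.## => #  t=2,i=5
  [26] ##.#. => .  t=0,i=6
  [25] ##..# => #  t=0,i=2
  [24] ##... => #  t=0,i=12
  [23] #.### => #  t=1,i=12
  [22] #.##. => #  t=1,i=4
  [21] #.#.# => .  t=1,i=0
  [20] #.#.. => .  t=0,i=7
  [19] #..## => .  t=0,i=3
  [18] #..#. => #  t=1,i=7
  [17] #...# => #  t=0,i=13
  [16] #.... => #  t=2,i=14
  [15] .#### => .  t=3,i=4
  [14] .###. => .  t=1,i=13
  [13] .##.# => #  t=0,i=5
  [12] .##.. => .  t=0,i=1
  [11] .#.## => #  t=1,i=3
  [10] .#.#. => .  t=1,i=1
  [9] .#..# => #  t=0,i=8
  [8] .#... => .  t=4,i=2
  [7] ..### => .  t=3,i=3
  [6] ..##. => #  t=0,i=0
  [5] ..#.# => .  t=1,i=8
  [4] ..#.. => .  t=0,i=15
  [3] ...## => .  t=2,i=2
  [2] ...#. => #  t=0,i=14
  [1] ....# => .  t=2,i=1
  [0] ..... => #  t=2,i=0
  bits 11001011110001110010101001000101 = 3418827333

3418827333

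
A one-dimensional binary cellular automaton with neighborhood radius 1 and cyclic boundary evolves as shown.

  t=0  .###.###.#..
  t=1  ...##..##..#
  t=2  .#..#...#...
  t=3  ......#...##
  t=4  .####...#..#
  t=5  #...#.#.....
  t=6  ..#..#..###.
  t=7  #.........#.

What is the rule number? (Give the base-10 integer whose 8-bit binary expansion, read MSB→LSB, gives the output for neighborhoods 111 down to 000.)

  nb ###: next=.  (t=0,i=2, bit7=0)
  nb ##.: next=#  (t=0,i=3, bit6=1)
  nb #.#: next=#  (t=0,i=4, bit5=1)
  nb #..: next=.  (t=0,i=10, bit4=0)
  nb .##: next=.  (t=0,i=1, bit3=0)
  nb .#.: next=.  (t=0,i=9, bit2=0)
  nb ..#: next=.  (t=0,i=0, bit1=0)
  nb ...: next=#  (t=0,i=11, bit0=1)
  bits 01100001 = 97

97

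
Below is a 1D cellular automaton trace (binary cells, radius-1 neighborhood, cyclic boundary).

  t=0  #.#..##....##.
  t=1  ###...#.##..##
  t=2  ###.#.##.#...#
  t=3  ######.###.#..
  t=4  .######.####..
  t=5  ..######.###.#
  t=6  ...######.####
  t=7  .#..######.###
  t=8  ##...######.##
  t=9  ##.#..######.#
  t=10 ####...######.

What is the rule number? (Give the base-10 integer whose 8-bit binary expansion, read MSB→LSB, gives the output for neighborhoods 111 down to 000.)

  [7] ### => #  t=1,i=0
  [6] ##. => #  t=0,i=6
  [5] #.# => #  t=0,i=1
  [4] #.. => .  t=0,i=3
  [3] .## => .  t=0,i=5
  [2] .#. => #  t=0,i=0
  [1] ..# => .  t=0,i=4
  [0] ... => #  t=0,i=8
  bits 11100101 = 229

229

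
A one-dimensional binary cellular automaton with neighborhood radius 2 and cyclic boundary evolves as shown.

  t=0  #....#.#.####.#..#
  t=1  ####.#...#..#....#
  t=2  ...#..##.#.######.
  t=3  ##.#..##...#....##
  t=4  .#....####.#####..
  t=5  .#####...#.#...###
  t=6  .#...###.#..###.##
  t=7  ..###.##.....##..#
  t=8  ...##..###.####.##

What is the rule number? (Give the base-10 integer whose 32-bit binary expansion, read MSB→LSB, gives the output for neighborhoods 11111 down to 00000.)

830959994

  ##### -> .   bit 31 = 0  t=1,i=1
  ####. -> .   bit 30 = 0  t=0,i=11
  ###.# -> #   bit 29 = 1  t=0,i=12
  ###.. -> #   bit 28 = 1  t=2,i=16
  ##.## -> .   bit 27 = 0  t=4,i=10
  ##.#. -> .   bit 26 = 0  t=0,i=13
  ##..# -> .   bit 25 = 0  t=7,i=15
  ##... -> #   bit 24 = 1  t=0,i=1
  #.### -> #   bit 23 = 1  t=0,i=9
  #.##. -> .   bit 22 = 0  t=6,i=16
  #.#.# -> .   bit 21 = 0  t=0,i=7
  #.#.. -> .   bit 20 = 0  t=0,i=14
  #..## -> .   bit 19 = 0  t=0,i=16
  #..#. -> #   bit 18 = 1  t=1,i=11
  #...# -> #   bit 17 = 1  t=1,i=7
  #.... -> #   bit 16 = 1  t=0,i=2
  .#### -> .   bit 15 = 0  t=0,i=10
  .###. -> #   bit 14 = 1  t=5,i=16
  .##.# -> #   bit 13 = 1  t=2,i=7
  .##.. -> #   bit 12 = 1  t=0,i=0
  .#.## -> .   bit 11 = 0  t=0,i=8
  .#.#. -> .   bit 10 = 0  t=0,i=6
  .#..# -> .   bit 9 = 0  t=0,i=15
  .#... -> #   bit 8 = 1  t=1,i=6
  ..### -> .   bit 7 = 0  t=1,i=17
  ..##. -> #   bit 6 = 1  t=0,i=17
  ..#.# -> #   bit 5 = 1  t=0,i=5
  ..#.. -> #   bit 4 = 1  t=1,i=9
  ...## -> #   bit 3 = 1  t=1,i=16
  ...#. -> .   bit 2 = 0  t=0,i=4
  ....# -> #   bit 1 = 1  t=0,i=3
  ..... -> .   bit 0 = 0  t=7,i=10
  bits 00110001100001110111000101111010 = 830959994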